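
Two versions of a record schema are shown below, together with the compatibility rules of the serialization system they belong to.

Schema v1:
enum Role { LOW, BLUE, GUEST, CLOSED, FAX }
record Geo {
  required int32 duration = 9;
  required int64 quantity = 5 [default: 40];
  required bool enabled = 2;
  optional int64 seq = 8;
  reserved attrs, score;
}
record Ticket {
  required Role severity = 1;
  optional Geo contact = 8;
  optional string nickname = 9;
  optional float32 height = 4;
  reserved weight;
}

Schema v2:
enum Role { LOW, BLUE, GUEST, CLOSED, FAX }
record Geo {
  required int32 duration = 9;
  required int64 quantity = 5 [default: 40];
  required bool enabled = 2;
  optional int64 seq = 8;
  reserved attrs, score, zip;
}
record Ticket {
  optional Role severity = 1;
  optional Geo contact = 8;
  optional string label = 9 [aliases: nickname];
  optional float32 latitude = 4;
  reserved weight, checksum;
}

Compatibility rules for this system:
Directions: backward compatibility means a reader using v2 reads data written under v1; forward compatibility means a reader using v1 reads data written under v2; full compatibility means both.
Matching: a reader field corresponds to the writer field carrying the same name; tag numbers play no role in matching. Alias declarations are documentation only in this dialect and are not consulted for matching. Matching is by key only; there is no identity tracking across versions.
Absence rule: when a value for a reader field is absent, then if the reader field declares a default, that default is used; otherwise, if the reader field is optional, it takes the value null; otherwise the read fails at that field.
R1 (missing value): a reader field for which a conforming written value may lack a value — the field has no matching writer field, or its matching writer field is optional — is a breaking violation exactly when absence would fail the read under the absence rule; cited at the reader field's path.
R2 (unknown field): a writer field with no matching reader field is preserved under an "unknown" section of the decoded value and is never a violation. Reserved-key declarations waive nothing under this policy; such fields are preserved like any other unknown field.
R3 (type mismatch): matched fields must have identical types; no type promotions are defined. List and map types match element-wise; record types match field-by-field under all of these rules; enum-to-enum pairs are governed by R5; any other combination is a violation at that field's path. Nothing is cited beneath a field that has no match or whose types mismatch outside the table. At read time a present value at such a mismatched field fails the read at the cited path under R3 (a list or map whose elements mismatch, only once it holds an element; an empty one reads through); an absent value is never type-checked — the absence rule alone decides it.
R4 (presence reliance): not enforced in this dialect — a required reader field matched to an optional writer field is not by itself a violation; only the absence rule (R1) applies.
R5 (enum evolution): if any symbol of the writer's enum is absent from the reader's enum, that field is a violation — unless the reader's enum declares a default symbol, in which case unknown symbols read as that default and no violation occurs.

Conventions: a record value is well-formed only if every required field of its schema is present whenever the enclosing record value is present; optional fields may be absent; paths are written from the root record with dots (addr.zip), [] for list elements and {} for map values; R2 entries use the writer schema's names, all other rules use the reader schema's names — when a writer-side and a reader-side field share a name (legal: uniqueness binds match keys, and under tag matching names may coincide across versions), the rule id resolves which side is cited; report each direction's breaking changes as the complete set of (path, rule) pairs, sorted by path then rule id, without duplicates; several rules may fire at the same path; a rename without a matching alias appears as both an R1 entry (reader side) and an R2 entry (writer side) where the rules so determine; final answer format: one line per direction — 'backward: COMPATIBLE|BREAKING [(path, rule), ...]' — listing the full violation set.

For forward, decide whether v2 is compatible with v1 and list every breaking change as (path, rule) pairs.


forward: BREAKING [(severity, R1)]

the writer's type comes first in each Ticket pair
forward on Ticket — v1 reading data written by v2:
  severity: paired with writer severity (Role -> Role; writer optional)
  contact: paired with writer contact (Geo -> Geo; writer optional)
  nickname: no writer match
  height: no writer match
  writer label: unknown to reader
  writer latitude: unknown to reader
  contact.duration: paired with writer contact.duration (int32 -> int32; writer required)
  contact.quantity: paired with writer contact.quantity (int64 -> int64; writer required)
  contact.enabled: paired with writer contact.enabled (bool -> bool; writer required)
  contact.seq: paired with writer contact.seq (int64 -> int64; writer optional)
  rule R1 violated at severity
  => 1 violation(s): forward is BREAKING for Ticket
ruling out the remaining Ticket differences:
  renamed field height to latitude in record Ticket -> fires no rule on Ticket, leaving the asked answer as it is
  renamed field nickname to label in record Ticket (alias nickname declared on the renamed field) -> fires no rule on Ticket, leaving the asked answer as it is


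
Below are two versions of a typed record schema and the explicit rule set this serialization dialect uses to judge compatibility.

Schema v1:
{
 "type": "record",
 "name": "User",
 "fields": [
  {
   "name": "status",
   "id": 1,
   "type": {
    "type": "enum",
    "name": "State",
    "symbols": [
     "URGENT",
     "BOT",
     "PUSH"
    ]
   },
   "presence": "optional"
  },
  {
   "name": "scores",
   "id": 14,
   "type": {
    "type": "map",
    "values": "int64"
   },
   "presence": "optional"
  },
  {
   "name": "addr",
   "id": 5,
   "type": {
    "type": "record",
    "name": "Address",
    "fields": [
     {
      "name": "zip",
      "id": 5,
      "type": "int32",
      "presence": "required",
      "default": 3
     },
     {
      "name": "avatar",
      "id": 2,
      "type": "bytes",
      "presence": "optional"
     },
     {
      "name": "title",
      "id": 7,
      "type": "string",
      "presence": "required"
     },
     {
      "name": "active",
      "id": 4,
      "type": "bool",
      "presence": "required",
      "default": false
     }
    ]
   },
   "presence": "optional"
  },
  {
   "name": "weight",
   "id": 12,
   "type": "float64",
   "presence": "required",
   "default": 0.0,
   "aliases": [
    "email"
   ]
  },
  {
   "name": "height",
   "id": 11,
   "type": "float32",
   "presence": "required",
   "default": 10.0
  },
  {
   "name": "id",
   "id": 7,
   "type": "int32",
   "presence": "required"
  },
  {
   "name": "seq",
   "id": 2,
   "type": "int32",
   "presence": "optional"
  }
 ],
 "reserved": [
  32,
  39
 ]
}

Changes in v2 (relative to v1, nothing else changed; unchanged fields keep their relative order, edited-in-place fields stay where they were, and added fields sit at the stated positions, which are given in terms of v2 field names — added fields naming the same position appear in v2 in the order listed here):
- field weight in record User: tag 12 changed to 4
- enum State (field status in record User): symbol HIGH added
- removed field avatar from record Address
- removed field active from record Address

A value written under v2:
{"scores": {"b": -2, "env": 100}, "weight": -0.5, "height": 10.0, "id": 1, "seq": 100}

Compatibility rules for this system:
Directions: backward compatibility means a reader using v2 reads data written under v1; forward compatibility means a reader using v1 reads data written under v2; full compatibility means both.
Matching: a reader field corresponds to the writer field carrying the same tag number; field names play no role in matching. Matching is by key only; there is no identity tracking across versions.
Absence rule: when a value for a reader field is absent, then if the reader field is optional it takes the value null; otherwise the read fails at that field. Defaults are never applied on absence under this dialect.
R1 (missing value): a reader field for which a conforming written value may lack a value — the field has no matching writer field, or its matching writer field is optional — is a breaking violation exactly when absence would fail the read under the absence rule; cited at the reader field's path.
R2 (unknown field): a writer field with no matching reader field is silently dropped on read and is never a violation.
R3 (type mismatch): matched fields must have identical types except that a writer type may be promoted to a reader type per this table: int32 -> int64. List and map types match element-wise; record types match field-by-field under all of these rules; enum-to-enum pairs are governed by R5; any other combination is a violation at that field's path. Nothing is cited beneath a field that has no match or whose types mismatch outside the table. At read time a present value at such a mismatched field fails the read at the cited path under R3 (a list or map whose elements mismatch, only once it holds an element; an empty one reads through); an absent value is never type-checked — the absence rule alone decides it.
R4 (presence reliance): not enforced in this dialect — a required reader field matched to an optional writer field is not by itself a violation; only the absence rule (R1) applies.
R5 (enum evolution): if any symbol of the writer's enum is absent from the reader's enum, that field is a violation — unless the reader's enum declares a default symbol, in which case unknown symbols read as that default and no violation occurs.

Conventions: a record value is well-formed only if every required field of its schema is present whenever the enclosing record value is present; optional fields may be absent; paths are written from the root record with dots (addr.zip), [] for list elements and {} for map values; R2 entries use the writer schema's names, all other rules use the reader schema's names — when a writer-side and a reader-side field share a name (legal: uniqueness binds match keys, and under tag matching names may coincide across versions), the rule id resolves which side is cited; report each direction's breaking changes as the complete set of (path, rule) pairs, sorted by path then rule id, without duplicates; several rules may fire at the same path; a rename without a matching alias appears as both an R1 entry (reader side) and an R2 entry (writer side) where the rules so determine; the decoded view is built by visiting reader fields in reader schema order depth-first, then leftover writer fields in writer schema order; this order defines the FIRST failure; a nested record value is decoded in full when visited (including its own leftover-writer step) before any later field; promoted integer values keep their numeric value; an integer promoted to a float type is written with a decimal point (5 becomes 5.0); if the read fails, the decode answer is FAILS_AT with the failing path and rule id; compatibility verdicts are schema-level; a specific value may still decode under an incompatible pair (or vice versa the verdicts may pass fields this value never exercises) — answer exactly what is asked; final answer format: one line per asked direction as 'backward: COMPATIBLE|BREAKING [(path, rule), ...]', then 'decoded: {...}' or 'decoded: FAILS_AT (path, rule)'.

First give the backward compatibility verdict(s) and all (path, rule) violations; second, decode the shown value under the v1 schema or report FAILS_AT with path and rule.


backward: BREAKING [(weight, R1)]; decoded: FAILS_AT (weight, R1)

in User below, arrows point writer -> reader
backward analysis of User with v2 as reader and v1 as writer:
  status <- status (State -> State, writer optional)
  scores <- scores (map<string, int64> -> map<string, int64>, writer optional)
  addr <- addr (Address -> Address, writer optional)
  weight: no writer-side match
  height <- height (float32 -> float32, writer required)
  id <- id (int32 -> int32, writer required)
  seq <- seq (int32 -> int32, writer optional)
  weight (writer side), unknown to reader
  addr.zip <- addr.zip (int32 -> int32, writer required)
  addr.title <- addr.title (string -> string, writer required)
  addr.avatar (writer side), unknown to reader
  addr.active (writer side), unknown to reader
  breaking: (weight, R1)
  backward on User therefore BREAKING (1)
decode walk for User under reader schema v1:
  status := null (absent, optional -> null)
  scores := {"b": -2, "env": 100}
  addr := null (absent, optional -> null)
  read fails at weight under R1 (no fill)
  => FAILS_AT (weight, R1)
the other User changes do not affect what is asked:
  enum State (field status in record User): symbol HIGH added -> fires only in the forward direction of User, which is not asked here
  removed field avatar from record Address -> triggers nothing under User's printed rules — same verdict
  removed field active from record Address -> fires only in the forward direction of User, which is not asked here


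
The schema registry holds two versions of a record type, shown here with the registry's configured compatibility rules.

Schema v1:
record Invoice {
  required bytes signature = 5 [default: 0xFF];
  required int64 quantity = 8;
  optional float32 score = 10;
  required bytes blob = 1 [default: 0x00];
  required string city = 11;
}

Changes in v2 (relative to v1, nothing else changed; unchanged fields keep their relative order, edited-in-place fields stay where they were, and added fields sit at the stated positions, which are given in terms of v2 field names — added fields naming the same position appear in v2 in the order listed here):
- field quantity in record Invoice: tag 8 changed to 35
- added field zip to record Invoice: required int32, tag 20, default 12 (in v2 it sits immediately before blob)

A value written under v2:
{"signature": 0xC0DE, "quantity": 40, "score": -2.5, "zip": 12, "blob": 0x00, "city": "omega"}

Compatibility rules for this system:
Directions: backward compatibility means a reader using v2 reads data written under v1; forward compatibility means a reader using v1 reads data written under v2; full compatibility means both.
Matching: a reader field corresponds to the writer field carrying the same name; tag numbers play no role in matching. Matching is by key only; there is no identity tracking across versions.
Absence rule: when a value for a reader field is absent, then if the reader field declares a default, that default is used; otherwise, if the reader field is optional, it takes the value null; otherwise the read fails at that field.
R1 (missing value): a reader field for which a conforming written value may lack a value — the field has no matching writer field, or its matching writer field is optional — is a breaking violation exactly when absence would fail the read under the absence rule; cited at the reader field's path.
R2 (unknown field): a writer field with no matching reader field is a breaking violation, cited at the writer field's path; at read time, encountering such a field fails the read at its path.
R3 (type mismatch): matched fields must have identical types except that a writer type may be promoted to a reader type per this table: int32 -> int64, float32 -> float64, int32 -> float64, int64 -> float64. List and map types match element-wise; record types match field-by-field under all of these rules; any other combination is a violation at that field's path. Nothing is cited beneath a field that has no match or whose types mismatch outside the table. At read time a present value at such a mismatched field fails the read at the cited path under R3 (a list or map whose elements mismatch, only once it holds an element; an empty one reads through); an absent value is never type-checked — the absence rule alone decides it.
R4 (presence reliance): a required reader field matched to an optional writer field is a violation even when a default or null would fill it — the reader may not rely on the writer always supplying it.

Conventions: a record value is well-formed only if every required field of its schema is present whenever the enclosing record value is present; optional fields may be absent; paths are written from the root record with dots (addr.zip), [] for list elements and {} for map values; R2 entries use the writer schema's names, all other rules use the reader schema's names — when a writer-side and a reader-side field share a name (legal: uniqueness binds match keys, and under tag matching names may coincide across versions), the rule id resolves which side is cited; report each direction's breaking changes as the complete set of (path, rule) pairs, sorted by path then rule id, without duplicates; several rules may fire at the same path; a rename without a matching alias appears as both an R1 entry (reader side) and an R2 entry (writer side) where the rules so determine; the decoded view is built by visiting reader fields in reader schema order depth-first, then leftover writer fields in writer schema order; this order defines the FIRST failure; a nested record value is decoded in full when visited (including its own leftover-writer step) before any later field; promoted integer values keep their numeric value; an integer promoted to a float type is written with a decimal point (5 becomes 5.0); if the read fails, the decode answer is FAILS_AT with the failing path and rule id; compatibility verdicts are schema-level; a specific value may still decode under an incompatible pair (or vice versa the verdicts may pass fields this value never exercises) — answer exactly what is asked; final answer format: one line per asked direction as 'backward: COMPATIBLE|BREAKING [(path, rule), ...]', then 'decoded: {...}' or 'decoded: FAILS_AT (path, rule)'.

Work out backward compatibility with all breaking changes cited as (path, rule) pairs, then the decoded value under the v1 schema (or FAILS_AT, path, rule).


backward: COMPATIBLE []; decoded: FAILS_AT (zip, R2)

in Invoice below, arrows point writer -> reader
backward pass over Invoice, reader schema v2, writer schema v1:
  writer required, bytes -> bytes: reader signature maps from writer signature
  writer required, int64 -> int64: reader quantity maps from writer quantity
  writer optional, float32 -> float32: reader score maps from writer score
  zip: no writer-side match
  writer required, bytes -> bytes: reader blob maps from writer blob
  writer required, string -> string: reader city maps from writer city
  => backward verdict for Invoice: COMPATIBLE, no violations
decode (reader v1):
  signature := 0xC0DE
  quantity := 40
  score := -2.5
  blob := 0x00
  city := "omega"
  read fails at zip under R2 (unknown field)
  => FAILS_AT (zip, R2)
checking off the Invoice differences that do not matter here:
  field quantity in record Invoice: tag 8 changed to 35 -> fires no rule on Invoice, leaving the asked answer as it is


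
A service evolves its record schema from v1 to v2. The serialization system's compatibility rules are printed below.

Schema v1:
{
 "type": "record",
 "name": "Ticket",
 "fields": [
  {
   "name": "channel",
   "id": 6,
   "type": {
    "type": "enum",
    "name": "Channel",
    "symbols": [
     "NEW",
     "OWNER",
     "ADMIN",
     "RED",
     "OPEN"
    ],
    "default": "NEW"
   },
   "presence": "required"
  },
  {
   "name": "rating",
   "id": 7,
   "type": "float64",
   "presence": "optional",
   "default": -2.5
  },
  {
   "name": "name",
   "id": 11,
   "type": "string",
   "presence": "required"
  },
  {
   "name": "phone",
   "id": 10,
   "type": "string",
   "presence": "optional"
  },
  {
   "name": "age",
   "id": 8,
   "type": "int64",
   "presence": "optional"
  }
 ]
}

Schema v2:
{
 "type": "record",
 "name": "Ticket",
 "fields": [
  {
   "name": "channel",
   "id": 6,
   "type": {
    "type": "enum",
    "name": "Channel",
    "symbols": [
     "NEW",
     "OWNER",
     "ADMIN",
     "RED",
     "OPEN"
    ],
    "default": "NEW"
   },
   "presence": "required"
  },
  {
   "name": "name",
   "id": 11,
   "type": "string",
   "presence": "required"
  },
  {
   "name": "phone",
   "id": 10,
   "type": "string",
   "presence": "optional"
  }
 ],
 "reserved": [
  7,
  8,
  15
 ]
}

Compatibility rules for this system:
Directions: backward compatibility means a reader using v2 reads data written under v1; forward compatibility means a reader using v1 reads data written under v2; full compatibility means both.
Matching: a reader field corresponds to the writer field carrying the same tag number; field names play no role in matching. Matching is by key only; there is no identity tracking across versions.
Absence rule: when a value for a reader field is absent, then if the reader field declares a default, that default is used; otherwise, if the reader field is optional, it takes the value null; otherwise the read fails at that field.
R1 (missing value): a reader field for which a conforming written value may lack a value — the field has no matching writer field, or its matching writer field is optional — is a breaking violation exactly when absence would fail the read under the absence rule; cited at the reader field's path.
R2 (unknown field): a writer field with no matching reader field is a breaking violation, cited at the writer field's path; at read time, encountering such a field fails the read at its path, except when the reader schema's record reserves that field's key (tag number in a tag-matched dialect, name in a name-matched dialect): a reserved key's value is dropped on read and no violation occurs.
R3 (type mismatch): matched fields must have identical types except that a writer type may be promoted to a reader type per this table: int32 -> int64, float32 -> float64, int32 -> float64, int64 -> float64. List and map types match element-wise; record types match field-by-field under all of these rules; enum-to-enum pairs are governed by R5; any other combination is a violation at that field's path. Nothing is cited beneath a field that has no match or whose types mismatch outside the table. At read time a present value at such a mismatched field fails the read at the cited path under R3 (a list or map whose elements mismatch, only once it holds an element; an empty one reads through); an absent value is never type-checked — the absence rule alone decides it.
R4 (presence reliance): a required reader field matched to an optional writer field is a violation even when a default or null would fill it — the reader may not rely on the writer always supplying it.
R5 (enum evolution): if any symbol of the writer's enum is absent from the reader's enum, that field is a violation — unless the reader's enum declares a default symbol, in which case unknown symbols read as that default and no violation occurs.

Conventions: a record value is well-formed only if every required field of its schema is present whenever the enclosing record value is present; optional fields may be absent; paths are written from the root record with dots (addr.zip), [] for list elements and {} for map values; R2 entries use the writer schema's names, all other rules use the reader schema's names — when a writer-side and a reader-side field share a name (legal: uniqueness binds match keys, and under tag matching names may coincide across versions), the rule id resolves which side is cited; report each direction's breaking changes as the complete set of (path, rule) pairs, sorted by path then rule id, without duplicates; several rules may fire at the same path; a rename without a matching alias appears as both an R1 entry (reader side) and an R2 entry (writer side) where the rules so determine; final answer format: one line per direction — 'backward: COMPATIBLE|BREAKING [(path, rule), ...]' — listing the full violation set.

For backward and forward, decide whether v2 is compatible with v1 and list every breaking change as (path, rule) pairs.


backward: COMPATIBLE []; forward: COMPATIBLE []

in Ticket below, arrows point writer -> reader
backward for Ticket (reader v2, writer v1):
  channel: Channel -> Channel, writer required; from channel
  name: string -> string, writer required; from name
  phone: string -> string, writer optional; from phone
  leftover writer field: rating
  leftover writer field: age
  => backward: COMPATIBLE
forward for Ticket (reader v1, writer v2):
  channel: Channel -> Channel, writer required; from channel
  rating has no writer counterpart
  name: string -> string, writer required; from name
  phone: string -> string, writer optional; from phone
  age has no writer counterpart
  => forward: COMPATIBLE


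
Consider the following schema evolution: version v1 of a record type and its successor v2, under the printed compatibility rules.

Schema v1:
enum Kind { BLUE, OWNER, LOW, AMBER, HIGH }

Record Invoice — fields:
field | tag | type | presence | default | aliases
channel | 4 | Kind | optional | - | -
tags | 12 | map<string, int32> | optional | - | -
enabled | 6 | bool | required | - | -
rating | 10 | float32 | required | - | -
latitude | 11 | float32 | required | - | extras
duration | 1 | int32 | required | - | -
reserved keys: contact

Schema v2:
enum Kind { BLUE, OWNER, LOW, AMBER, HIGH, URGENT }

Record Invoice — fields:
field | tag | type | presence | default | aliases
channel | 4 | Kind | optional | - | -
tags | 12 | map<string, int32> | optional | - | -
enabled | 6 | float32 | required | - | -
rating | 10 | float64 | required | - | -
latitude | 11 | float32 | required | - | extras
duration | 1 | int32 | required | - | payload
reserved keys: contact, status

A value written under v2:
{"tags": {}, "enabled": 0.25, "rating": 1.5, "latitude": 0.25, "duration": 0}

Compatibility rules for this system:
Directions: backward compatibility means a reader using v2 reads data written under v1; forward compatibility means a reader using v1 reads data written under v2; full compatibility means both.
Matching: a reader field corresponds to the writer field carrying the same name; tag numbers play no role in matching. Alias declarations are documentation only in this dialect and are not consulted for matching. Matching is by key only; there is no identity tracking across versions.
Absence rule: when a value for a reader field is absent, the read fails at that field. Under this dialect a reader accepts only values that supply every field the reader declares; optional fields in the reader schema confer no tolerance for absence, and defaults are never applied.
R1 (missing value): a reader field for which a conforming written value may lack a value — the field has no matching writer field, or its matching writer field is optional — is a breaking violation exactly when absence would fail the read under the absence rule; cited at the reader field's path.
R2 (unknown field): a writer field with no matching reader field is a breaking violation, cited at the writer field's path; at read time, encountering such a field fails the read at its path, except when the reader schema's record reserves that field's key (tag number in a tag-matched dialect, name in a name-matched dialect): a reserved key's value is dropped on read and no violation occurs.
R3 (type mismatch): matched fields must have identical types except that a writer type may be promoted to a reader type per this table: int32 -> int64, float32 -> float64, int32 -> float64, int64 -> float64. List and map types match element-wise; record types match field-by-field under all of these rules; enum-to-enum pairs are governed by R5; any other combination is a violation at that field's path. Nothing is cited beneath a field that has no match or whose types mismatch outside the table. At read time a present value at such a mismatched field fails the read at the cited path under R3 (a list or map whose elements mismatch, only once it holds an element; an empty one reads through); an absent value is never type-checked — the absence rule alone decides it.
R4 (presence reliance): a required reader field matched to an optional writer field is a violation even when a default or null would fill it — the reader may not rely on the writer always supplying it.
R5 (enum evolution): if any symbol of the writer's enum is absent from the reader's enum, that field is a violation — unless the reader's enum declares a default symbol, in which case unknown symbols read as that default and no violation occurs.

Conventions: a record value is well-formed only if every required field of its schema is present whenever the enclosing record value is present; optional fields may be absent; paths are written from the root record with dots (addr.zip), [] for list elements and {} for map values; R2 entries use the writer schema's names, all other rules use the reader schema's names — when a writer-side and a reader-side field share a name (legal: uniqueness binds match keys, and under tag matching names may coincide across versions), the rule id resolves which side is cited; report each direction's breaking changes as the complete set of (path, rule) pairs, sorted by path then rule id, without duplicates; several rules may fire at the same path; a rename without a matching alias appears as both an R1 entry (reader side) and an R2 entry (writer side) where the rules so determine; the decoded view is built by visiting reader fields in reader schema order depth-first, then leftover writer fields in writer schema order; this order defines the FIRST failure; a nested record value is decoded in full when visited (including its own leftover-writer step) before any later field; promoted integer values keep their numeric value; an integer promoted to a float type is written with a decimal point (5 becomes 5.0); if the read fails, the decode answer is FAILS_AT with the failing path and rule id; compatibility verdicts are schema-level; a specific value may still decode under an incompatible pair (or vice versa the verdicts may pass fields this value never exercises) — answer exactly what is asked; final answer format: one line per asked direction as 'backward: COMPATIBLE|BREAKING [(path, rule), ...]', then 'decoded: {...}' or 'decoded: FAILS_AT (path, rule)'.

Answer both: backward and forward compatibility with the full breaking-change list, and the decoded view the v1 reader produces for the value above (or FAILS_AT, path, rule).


backward: BREAKING [(channel, R1), (enabled, R3), (tags, R1)]; forward: BREAKING [(channel, R1), (channel, R5), (enabled, R3), (rating, R3), (tags, R1)]; decoded: FAILS_AT (channel, R1)

the writer's type comes first in each Invoice pair
backward for Invoice (reader v2, writer v1):
  writer optional, Kind -> Kind: reader channel maps from writer channel
  writer optional, map<string, int32> -> map<string, int32>: reader tags maps from writer tags
  writer required, bool -> float32: reader enabled maps from writer enabled
  writer required, float32 -> float64: reader rating maps from writer rating
  writer required, float32 -> float32: reader latitude maps from writer latitude
  writer required, int32 -> int32: reader duration maps from writer duration
  rule R1 violated at channel
  rule R3 violated at enabled
  rule R1 violated at tags
  => backward: BREAKING (3)
forward for Invoice (reader v1, writer v2):
  writer optional, Kind -> Kind: reader channel maps from writer channel
  writer optional, map<string, int32> -> map<string, int32>: reader tags maps from writer tags
  writer required, float32 -> bool: reader enabled maps from writer enabled
  writer required, float64 -> float32: reader rating maps from writer rating
  writer required, float32 -> float32: reader latitude maps from writer latitude
  writer required, int32 -> int32: reader duration maps from writer duration
  rule R1 violated at channel
  rule R5 violated at channel
  rule R3 violated at enabled
  rule R3 violated at rating
  rule R1 violated at tags
  => forward: BREAKING (5)
migrating the Invoice value to v1:
  read fails at channel under R1 (no fill)
  => FAILS_AT (channel, R1)


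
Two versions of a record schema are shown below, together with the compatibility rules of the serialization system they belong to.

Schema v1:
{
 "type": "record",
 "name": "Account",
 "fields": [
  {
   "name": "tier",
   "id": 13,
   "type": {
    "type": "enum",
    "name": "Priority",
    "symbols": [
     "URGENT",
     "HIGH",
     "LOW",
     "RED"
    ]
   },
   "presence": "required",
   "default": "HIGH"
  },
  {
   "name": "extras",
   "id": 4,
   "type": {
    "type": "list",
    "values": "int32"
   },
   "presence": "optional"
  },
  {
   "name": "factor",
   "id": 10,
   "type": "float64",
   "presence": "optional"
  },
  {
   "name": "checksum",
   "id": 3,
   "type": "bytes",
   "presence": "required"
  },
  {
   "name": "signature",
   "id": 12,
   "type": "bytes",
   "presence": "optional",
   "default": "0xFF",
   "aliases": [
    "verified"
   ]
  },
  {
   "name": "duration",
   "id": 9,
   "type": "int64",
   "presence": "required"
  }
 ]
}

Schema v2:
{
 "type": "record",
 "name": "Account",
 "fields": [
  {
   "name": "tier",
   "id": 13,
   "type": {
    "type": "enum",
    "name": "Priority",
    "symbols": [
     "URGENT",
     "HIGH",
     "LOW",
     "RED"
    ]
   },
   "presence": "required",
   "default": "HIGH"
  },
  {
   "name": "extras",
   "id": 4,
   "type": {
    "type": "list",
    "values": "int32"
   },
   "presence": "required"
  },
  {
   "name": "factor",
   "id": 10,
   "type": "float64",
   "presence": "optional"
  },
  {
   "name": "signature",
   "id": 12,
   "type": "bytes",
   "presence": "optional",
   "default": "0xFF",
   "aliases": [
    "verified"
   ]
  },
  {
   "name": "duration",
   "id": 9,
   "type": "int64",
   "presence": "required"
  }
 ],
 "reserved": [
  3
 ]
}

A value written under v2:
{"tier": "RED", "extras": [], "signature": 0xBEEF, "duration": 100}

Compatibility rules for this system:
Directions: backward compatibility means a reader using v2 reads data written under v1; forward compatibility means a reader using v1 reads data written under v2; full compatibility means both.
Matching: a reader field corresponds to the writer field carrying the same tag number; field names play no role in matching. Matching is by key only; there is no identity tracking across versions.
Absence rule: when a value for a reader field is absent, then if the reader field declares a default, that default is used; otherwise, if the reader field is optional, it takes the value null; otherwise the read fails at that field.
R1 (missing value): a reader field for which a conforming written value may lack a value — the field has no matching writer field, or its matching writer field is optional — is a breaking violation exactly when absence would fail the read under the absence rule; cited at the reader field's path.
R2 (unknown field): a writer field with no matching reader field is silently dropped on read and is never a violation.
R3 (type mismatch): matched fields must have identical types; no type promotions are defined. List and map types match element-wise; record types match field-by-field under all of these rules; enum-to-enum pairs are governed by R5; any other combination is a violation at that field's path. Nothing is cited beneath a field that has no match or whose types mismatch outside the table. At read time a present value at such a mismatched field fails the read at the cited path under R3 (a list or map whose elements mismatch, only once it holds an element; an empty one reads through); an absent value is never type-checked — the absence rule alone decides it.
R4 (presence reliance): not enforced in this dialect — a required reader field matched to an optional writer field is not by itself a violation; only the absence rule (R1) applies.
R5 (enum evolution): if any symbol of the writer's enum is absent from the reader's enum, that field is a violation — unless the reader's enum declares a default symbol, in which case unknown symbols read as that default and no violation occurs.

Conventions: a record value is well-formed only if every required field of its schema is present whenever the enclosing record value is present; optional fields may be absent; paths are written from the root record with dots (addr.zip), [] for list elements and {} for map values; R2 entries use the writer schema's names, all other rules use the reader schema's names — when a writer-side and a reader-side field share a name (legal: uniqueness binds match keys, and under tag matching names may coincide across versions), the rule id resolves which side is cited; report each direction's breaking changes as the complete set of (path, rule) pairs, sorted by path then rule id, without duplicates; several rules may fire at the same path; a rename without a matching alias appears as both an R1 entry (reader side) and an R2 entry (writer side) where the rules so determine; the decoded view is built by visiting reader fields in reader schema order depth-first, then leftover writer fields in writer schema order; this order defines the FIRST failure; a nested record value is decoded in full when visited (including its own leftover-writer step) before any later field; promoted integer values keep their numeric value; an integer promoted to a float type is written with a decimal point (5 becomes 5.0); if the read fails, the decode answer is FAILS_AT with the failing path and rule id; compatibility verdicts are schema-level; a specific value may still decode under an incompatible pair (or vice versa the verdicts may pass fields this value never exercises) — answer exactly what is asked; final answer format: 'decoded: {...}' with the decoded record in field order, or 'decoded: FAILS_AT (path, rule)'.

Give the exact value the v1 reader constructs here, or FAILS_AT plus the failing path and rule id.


each type pair in Account: writer, then reader
decode walk for Account under reader schema v1:
  tier := "RED"
  extras := []
  factor := null (absent, optional -> null)
  read fails at checksum under R1 (no fill)
  => FAILS_AT (checksum, R1)
diffs on Account not affecting the asked answer:
  field extras in record Account: optional changed to required -> shifts the Account verdicts, not this decode

decoded: FAILS_AT (checksum, R1)


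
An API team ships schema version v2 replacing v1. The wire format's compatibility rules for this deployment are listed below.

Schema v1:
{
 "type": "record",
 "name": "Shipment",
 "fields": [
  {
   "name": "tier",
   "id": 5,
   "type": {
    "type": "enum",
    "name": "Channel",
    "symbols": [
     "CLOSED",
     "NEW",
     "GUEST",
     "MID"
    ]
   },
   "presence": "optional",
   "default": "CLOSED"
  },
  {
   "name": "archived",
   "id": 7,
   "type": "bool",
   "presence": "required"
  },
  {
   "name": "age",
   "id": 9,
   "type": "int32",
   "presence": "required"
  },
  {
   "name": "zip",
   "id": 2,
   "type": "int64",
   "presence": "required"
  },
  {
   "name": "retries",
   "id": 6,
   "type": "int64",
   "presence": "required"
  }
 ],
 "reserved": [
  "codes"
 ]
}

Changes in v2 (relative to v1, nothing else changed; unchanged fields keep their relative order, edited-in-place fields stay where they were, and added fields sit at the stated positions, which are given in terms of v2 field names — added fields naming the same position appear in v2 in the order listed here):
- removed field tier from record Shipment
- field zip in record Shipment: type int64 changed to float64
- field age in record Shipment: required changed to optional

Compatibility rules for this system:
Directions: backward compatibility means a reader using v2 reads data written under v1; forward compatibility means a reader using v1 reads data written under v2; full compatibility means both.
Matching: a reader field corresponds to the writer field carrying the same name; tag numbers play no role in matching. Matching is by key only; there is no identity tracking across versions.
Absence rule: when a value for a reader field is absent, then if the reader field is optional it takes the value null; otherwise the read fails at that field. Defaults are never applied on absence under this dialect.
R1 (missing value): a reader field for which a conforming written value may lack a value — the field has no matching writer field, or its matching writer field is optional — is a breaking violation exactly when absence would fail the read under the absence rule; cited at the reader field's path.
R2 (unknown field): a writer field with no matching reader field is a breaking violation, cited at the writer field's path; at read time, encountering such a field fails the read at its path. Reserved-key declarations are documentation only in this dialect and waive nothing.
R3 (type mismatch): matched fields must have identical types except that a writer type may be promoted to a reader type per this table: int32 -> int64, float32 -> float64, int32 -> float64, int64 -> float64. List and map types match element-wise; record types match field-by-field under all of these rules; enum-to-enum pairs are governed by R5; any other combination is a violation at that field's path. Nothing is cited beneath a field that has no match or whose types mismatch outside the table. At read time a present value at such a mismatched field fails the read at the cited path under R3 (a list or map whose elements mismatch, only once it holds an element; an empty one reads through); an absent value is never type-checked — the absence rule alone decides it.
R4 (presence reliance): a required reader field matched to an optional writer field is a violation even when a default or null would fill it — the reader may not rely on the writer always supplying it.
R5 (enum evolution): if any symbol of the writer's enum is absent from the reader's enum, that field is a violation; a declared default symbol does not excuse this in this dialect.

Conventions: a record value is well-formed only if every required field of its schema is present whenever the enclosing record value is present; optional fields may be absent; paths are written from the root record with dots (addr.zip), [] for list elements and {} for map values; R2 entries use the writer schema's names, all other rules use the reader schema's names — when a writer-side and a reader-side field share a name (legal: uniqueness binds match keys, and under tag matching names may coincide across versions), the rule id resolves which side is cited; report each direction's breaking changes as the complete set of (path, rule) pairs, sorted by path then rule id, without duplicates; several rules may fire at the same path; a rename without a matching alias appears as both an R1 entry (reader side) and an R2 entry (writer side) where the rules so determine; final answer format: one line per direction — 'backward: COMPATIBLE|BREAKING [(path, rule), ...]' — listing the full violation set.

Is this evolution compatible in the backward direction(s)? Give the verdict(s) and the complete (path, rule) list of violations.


arrows below run writer -> reader for Shipment
backward pass over Shipment, reader schema v2, writer schema v1:
  archived <- archived (bool -> bool, writer required)
  age <- age (int32 -> int32, writer required)
  zip <- zip (int64 -> float64, writer required)
  retries <- retries (int64 -> int64, writer required)
  writer tier: unknown to reader
  violation R2 at tier
  => backward: BREAKING (1)
the other Shipment changes do not affect what is asked:
  field zip in record Shipment: type int64 changed to float64 -> fires only in the forward direction of Shipment, which is not asked here
  field age in record Shipment: required changed to optional -> fires only in the forward direction of Shipment, which is not asked here

backward: BREAKING [(tier, R2)]
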